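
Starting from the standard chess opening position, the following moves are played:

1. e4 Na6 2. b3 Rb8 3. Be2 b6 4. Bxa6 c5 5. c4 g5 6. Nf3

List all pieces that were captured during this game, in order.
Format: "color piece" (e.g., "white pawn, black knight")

Tracking captures:
  Bxa6: captured black knight

black knight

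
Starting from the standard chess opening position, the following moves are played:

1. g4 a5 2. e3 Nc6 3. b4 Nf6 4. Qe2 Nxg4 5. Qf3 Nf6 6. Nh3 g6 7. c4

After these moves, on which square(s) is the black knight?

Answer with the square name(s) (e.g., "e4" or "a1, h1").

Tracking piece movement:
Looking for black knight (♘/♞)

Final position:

  a b c d e f g h
  ─────────────────
8│♜ · ♝ ♛ ♚ ♝ · ♜│8
7│· ♟ ♟ ♟ ♟ ♟ · ♟│7
6│· · ♞ · · ♞ ♟ ·│6
5│♟ · · · · · · ·│5
4│· ♙ ♙ · · · · ·│4
3│· · · · ♙ ♕ · ♘│3
2│♙ · · ♙ · ♙ · ♙│2
1│♖ ♘ ♗ · ♔ ♗ · ♖│1
  ─────────────────
  a b c d e f g h


c6, f6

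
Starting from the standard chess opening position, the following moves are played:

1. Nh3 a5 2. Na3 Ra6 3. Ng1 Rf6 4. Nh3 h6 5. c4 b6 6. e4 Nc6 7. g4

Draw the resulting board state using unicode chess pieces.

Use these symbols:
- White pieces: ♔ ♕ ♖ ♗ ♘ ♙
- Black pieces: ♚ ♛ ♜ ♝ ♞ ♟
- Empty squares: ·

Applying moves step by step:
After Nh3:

♜ ♞ ♝ ♛ ♚ ♝ ♞ ♜
♟ ♟ ♟ ♟ ♟ ♟ ♟ ♟
· · · · · · · ·
· · · · · · · ·
· · · · · · · ·
· · · · · · · ♘
♙ ♙ ♙ ♙ ♙ ♙ ♙ ♙
♖ ♘ ♗ ♕ ♔ ♗ · ♖


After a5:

♜ ♞ ♝ ♛ ♚ ♝ ♞ ♜
· ♟ ♟ ♟ ♟ ♟ ♟ ♟
· · · · · · · ·
♟ · · · · · · ·
· · · · · · · ·
· · · · · · · ♘
♙ ♙ ♙ ♙ ♙ ♙ ♙ ♙
♖ ♘ ♗ ♕ ♔ ♗ · ♖


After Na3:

♜ ♞ ♝ ♛ ♚ ♝ ♞ ♜
· ♟ ♟ ♟ ♟ ♟ ♟ ♟
· · · · · · · ·
♟ · · · · · · ·
· · · · · · · ·
♘ · · · · · · ♘
♙ ♙ ♙ ♙ ♙ ♙ ♙ ♙
♖ · ♗ ♕ ♔ ♗ · ♖


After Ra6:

· ♞ ♝ ♛ ♚ ♝ ♞ ♜
· ♟ ♟ ♟ ♟ ♟ ♟ ♟
♜ · · · · · · ·
♟ · · · · · · ·
· · · · · · · ·
♘ · · · · · · ♘
♙ ♙ ♙ ♙ ♙ ♙ ♙ ♙
♖ · ♗ ♕ ♔ ♗ · ♖


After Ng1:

· ♞ ♝ ♛ ♚ ♝ ♞ ♜
· ♟ ♟ ♟ ♟ ♟ ♟ ♟
♜ · · · · · · ·
♟ · · · · · · ·
· · · · · · · ·
♘ · · · · · · ·
♙ ♙ ♙ ♙ ♙ ♙ ♙ ♙
♖ · ♗ ♕ ♔ ♗ ♘ ♖


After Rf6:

· ♞ ♝ ♛ ♚ ♝ ♞ ♜
· ♟ ♟ ♟ ♟ ♟ ♟ ♟
· · · · · ♜ · ·
♟ · · · · · · ·
· · · · · · · ·
♘ · · · · · · ·
♙ ♙ ♙ ♙ ♙ ♙ ♙ ♙
♖ · ♗ ♕ ♔ ♗ ♘ ♖


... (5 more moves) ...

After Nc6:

· · ♝ ♛ ♚ ♝ ♞ ♜
· · ♟ ♟ ♟ ♟ ♟ ·
· ♟ ♞ · · ♜ · ♟
♟ · · · · · · ·
· · ♙ · ♙ · · ·
♘ · · · · · · ♘
♙ ♙ · ♙ · ♙ ♙ ♙
♖ · ♗ ♕ ♔ ♗ · ♖


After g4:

· · ♝ ♛ ♚ ♝ ♞ ♜
· · ♟ ♟ ♟ ♟ ♟ ·
· ♟ ♞ · · ♜ · ♟
♟ · · · · · · ·
· · ♙ · ♙ · ♙ ·
♘ · · · · · · ♘
♙ ♙ · ♙ · ♙ · ♙
♖ · ♗ ♕ ♔ ♗ · ♖



  a b c d e f g h
  ─────────────────
8│· · ♝ ♛ ♚ ♝ ♞ ♜│8
7│· · ♟ ♟ ♟ ♟ ♟ ·│7
6│· ♟ ♞ · · ♜ · ♟│6
5│♟ · · · · · · ·│5
4│· · ♙ · ♙ · ♙ ·│4
3│♘ · · · · · · ♘│3
2│♙ ♙ · ♙ · ♙ · ♙│2
1│♖ · ♗ ♕ ♔ ♗ · ♖│1
  ─────────────────
  a b c d e f g h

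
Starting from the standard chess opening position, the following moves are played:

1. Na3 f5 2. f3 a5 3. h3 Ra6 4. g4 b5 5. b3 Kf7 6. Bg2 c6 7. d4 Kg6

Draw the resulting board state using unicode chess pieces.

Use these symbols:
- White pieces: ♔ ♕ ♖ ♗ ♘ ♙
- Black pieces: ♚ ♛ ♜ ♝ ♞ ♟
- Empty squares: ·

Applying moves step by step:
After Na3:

♜ ♞ ♝ ♛ ♚ ♝ ♞ ♜
♟ ♟ ♟ ♟ ♟ ♟ ♟ ♟
· · · · · · · ·
· · · · · · · ·
· · · · · · · ·
♘ · · · · · · ·
♙ ♙ ♙ ♙ ♙ ♙ ♙ ♙
♖ · ♗ ♕ ♔ ♗ ♘ ♖


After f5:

♜ ♞ ♝ ♛ ♚ ♝ ♞ ♜
♟ ♟ ♟ ♟ ♟ · ♟ ♟
· · · · · · · ·
· · · · · ♟ · ·
· · · · · · · ·
♘ · · · · · · ·
♙ ♙ ♙ ♙ ♙ ♙ ♙ ♙
♖ · ♗ ♕ ♔ ♗ ♘ ♖


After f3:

♜ ♞ ♝ ♛ ♚ ♝ ♞ ♜
♟ ♟ ♟ ♟ ♟ · ♟ ♟
· · · · · · · ·
· · · · · ♟ · ·
· · · · · · · ·
♘ · · · · ♙ · ·
♙ ♙ ♙ ♙ ♙ · ♙ ♙
♖ · ♗ ♕ ♔ ♗ ♘ ♖


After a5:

♜ ♞ ♝ ♛ ♚ ♝ ♞ ♜
· ♟ ♟ ♟ ♟ · ♟ ♟
· · · · · · · ·
♟ · · · · ♟ · ·
· · · · · · · ·
♘ · · · · ♙ · ·
♙ ♙ ♙ ♙ ♙ · ♙ ♙
♖ · ♗ ♕ ♔ ♗ ♘ ♖


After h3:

♜ ♞ ♝ ♛ ♚ ♝ ♞ ♜
· ♟ ♟ ♟ ♟ · ♟ ♟
· · · · · · · ·
♟ · · · · ♟ · ·
· · · · · · · ·
♘ · · · · ♙ · ♙
♙ ♙ ♙ ♙ ♙ · ♙ ·
♖ · ♗ ♕ ♔ ♗ ♘ ♖


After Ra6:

· ♞ ♝ ♛ ♚ ♝ ♞ ♜
· ♟ ♟ ♟ ♟ · ♟ ♟
♜ · · · · · · ·
♟ · · · · ♟ · ·
· · · · · · · ·
♘ · · · · ♙ · ♙
♙ ♙ ♙ ♙ ♙ · ♙ ·
♖ · ♗ ♕ ♔ ♗ ♘ ♖


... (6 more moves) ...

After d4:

· ♞ ♝ ♛ · ♝ ♞ ♜
· · · ♟ ♟ ♚ ♟ ♟
♜ · ♟ · · · · ·
♟ ♟ · · · ♟ · ·
· · · ♙ · · ♙ ·
♘ ♙ · · · ♙ · ♙
♙ · ♙ · ♙ · ♗ ·
♖ · ♗ ♕ ♔ · ♘ ♖


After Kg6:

· ♞ ♝ ♛ · ♝ ♞ ♜
· · · ♟ ♟ · ♟ ♟
♜ · ♟ · · · ♚ ·
♟ ♟ · · · ♟ · ·
· · · ♙ · · ♙ ·
♘ ♙ · · · ♙ · ♙
♙ · ♙ · ♙ · ♗ ·
♖ · ♗ ♕ ♔ · ♘ ♖



  a b c d e f g h
  ─────────────────
8│· ♞ ♝ ♛ · ♝ ♞ ♜│8
7│· · · ♟ ♟ · ♟ ♟│7
6│♜ · ♟ · · · ♚ ·│6
5│♟ ♟ · · · ♟ · ·│5
4│· · · ♙ · · ♙ ·│4
3│♘ ♙ · · · ♙ · ♙│3
2│♙ · ♙ · ♙ · ♗ ·│2
1│♖ · ♗ ♕ ♔ · ♘ ♖│1
  ─────────────────
  a b c d e f g h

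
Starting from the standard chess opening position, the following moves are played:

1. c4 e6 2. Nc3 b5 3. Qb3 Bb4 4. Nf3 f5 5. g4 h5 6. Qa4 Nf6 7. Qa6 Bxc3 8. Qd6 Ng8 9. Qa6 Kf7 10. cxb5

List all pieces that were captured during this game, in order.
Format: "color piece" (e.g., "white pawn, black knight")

Tracking captures:
  Bxc3: captured white knight
  cxb5: captured black pawn

white knight, black pawn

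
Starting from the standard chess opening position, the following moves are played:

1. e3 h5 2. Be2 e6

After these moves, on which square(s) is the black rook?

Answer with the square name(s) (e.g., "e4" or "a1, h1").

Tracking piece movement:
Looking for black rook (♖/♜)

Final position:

  a b c d e f g h
  ─────────────────
8│♜ ♞ ♝ ♛ ♚ ♝ ♞ ♜│8
7│♟ ♟ ♟ ♟ · ♟ ♟ ·│7
6│· · · · ♟ · · ·│6
5│· · · · · · · ♟│5
4│· · · · · · · ·│4
3│· · · · ♙ · · ·│3
2│♙ ♙ ♙ ♙ ♗ ♙ ♙ ♙│2
1│♖ ♘ ♗ ♕ ♔ · ♘ ♖│1
  ─────────────────
  a b c d e f g h


a8, h8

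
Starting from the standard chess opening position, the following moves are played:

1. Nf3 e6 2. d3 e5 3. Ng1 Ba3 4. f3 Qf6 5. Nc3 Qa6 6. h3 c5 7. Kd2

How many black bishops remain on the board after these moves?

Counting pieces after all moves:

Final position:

  a b c d e f g h
  ─────────────────
8│♜ ♞ ♝ · ♚ · ♞ ♜│8
7│♟ ♟ · ♟ · ♟ ♟ ♟│7
6│♛ · · · · · · ·│6
5│· · ♟ · ♟ · · ·│5
4│· · · · · · · ·│4
3│♝ · ♘ ♙ · ♙ · ♙│3
2│♙ ♙ ♙ ♔ ♙ · ♙ ·│2
1│♖ · ♗ ♕ · ♗ ♘ ♖│1
  ─────────────────
  a b c d e f g h


2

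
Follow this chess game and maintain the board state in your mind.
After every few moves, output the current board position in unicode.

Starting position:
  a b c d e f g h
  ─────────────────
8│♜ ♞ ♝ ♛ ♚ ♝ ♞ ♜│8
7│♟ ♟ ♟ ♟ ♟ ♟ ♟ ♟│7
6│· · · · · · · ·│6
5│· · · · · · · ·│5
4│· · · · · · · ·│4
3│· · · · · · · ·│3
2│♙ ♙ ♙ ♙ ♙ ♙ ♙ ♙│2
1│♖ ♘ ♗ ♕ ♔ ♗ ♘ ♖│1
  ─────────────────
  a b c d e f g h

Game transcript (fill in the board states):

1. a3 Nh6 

  a b c d e f g h
  ─────────────────
8│♜ ♞ ♝ ♛ ♚ ♝ · ♜│8
7│♟ ♟ ♟ ♟ ♟ ♟ ♟ ♟│7
6│· · · · · · · ♞│6
5│· · · · · · · ·│5
4│· · · · · · · ·│4
3│♙ · · · · · · ·│3
2│· ♙ ♙ ♙ ♙ ♙ ♙ ♙│2
1│♖ ♘ ♗ ♕ ♔ ♗ ♘ ♖│1
  ─────────────────
  a b c d e f g h

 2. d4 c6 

  a b c d e f g h
  ─────────────────
8│♜ ♞ ♝ ♛ ♚ ♝ · ♜│8
7│♟ ♟ · ♟ ♟ ♟ ♟ ♟│7
6│· · ♟ · · · · ♞│6
5│· · · · · · · ·│5
4│· · · ♙ · · · ·│4
3│♙ · · · · · · ·│3
2│· ♙ ♙ · ♙ ♙ ♙ ♙│2
1│♖ ♘ ♗ ♕ ♔ ♗ ♘ ♖│1
  ─────────────────
  a b c d e f g h

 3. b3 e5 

  a b c d e f g h
  ─────────────────
8│♜ ♞ ♝ ♛ ♚ ♝ · ♜│8
7│♟ ♟ · ♟ · ♟ ♟ ♟│7
6│· · ♟ · · · · ♞│6
5│· · · · ♟ · · ·│5
4│· · · ♙ · · · ·│4
3│♙ ♙ · · · · · ·│3
2│· · ♙ · ♙ ♙ ♙ ♙│2
1│♖ ♘ ♗ ♕ ♔ ♗ ♘ ♖│1
  ─────────────────
  a b c d e f g h

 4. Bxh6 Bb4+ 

  a b c d e f g h
  ─────────────────
8│♜ ♞ ♝ ♛ ♚ · · ♜│8
7│♟ ♟ · ♟ · ♟ ♟ ♟│7
6│· · ♟ · · · · ♗│6
5│· · · · ♟ · · ·│5
4│· ♝ · ♙ · · · ·│4
3│♙ ♙ · · · · · ·│3
2│· · ♙ · ♙ ♙ ♙ ♙│2
1│♖ ♘ · ♕ ♔ ♗ ♘ ♖│1
  ─────────────────
  a b c d e f g h

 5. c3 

  a b c d e f g h
  ─────────────────
8│♜ ♞ ♝ ♛ ♚ · · ♜│8
7│♟ ♟ · ♟ · ♟ ♟ ♟│7
6│· · ♟ · · · · ♗│6
5│· · · · ♟ · · ·│5
4│· ♝ · ♙ · · · ·│4
3│♙ ♙ ♙ · · · · ·│3
2│· · · · ♙ ♙ ♙ ♙│2
1│♖ ♘ · ♕ ♔ ♗ ♘ ♖│1
  ─────────────────
  a b c d e f g h


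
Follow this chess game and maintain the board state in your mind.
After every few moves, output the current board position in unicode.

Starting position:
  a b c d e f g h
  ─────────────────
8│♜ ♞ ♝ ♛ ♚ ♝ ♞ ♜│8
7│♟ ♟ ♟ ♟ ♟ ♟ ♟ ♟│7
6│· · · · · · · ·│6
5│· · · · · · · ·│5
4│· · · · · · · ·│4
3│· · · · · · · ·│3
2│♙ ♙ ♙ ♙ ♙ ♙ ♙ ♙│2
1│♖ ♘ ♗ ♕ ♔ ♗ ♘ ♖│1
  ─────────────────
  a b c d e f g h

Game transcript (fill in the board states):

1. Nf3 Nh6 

  a b c d e f g h
  ─────────────────
8│♜ ♞ ♝ ♛ ♚ ♝ · ♜│8
7│♟ ♟ ♟ ♟ ♟ ♟ ♟ ♟│7
6│· · · · · · · ♞│6
5│· · · · · · · ·│5
4│· · · · · · · ·│4
3│· · · · · ♘ · ·│3
2│♙ ♙ ♙ ♙ ♙ ♙ ♙ ♙│2
1│♖ ♘ ♗ ♕ ♔ ♗ · ♖│1
  ─────────────────
  a b c d e f g h

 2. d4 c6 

  a b c d e f g h
  ─────────────────
8│♜ ♞ ♝ ♛ ♚ ♝ · ♜│8
7│♟ ♟ · ♟ ♟ ♟ ♟ ♟│7
6│· · ♟ · · · · ♞│6
5│· · · · · · · ·│5
4│· · · ♙ · · · ·│4
3│· · · · · ♘ · ·│3
2│♙ ♙ ♙ · ♙ ♙ ♙ ♙│2
1│♖ ♘ ♗ ♕ ♔ ♗ · ♖│1
  ─────────────────
  a b c d e f g h

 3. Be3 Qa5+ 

  a b c d e f g h
  ─────────────────
8│♜ ♞ ♝ · ♚ ♝ · ♜│8
7│♟ ♟ · ♟ ♟ ♟ ♟ ♟│7
6│· · ♟ · · · · ♞│6
5│♛ · · · · · · ·│5
4│· · · ♙ · · · ·│4
3│· · · · ♗ ♘ · ·│3
2│♙ ♙ ♙ · ♙ ♙ ♙ ♙│2
1│♖ ♘ · ♕ ♔ ♗ · ♖│1
  ─────────────────
  a b c d e f g h

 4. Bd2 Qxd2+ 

  a b c d e f g h
  ─────────────────
8│♜ ♞ ♝ · ♚ ♝ · ♜│8
7│♟ ♟ · ♟ ♟ ♟ ♟ ♟│7
6│· · ♟ · · · · ♞│6
5│· · · · · · · ·│5
4│· · · ♙ · · · ·│4
3│· · · · · ♘ · ·│3
2│♙ ♙ ♙ ♛ ♙ ♙ ♙ ♙│2
1│♖ ♘ · ♕ ♔ ♗ · ♖│1
  ─────────────────
  a b c d e f g h

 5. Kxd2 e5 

  a b c d e f g h
  ─────────────────
8│♜ ♞ ♝ · ♚ ♝ · ♜│8
7│♟ ♟ · ♟ · ♟ ♟ ♟│7
6│· · ♟ · · · · ♞│6
5│· · · · ♟ · · ·│5
4│· · · ♙ · · · ·│4
3│· · · · · ♘ · ·│3
2│♙ ♙ ♙ ♔ ♙ ♙ ♙ ♙│2
1│♖ ♘ · ♕ · ♗ · ♖│1
  ─────────────────
  a b c d e f g h



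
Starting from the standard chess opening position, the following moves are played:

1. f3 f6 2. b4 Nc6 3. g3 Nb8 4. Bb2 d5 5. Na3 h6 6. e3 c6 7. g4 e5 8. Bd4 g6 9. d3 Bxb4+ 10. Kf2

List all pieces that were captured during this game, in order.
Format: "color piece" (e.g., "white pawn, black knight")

Tracking captures:
  Bxb4+: captured white pawn

white pawn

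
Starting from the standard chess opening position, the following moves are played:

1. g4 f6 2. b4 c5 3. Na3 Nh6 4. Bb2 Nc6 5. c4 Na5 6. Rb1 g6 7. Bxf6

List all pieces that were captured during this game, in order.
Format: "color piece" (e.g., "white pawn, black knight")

Tracking captures:
  Bxf6: captured black pawn

black pawn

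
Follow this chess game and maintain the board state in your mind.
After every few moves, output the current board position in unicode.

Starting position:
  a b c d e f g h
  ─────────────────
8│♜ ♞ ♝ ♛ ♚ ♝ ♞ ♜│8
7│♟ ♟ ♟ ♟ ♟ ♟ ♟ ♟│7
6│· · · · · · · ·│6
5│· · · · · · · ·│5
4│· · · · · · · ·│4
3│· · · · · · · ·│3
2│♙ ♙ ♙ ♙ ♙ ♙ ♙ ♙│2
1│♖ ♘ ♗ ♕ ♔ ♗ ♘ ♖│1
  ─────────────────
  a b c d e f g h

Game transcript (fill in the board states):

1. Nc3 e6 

  a b c d e f g h
  ─────────────────
8│♜ ♞ ♝ ♛ ♚ ♝ ♞ ♜│8
7│♟ ♟ ♟ ♟ · ♟ ♟ ♟│7
6│· · · · ♟ · · ·│6
5│· · · · · · · ·│5
4│· · · · · · · ·│4
3│· · ♘ · · · · ·│3
2│♙ ♙ ♙ ♙ ♙ ♙ ♙ ♙│2
1│♖ · ♗ ♕ ♔ ♗ ♘ ♖│1
  ─────────────────
  a b c d e f g h

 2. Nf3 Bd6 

  a b c d e f g h
  ─────────────────
8│♜ ♞ ♝ ♛ ♚ · ♞ ♜│8
7│♟ ♟ ♟ ♟ · ♟ ♟ ♟│7
6│· · · ♝ ♟ · · ·│6
5│· · · · · · · ·│5
4│· · · · · · · ·│4
3│· · ♘ · · ♘ · ·│3
2│♙ ♙ ♙ ♙ ♙ ♙ ♙ ♙│2
1│♖ · ♗ ♕ ♔ ♗ · ♖│1
  ─────────────────
  a b c d e f g h

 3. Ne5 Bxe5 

  a b c d e f g h
  ─────────────────
8│♜ ♞ ♝ ♛ ♚ · ♞ ♜│8
7│♟ ♟ ♟ ♟ · ♟ ♟ ♟│7
6│· · · · ♟ · · ·│6
5│· · · · ♝ · · ·│5
4│· · · · · · · ·│4
3│· · ♘ · · · · ·│3
2│♙ ♙ ♙ ♙ ♙ ♙ ♙ ♙│2
1│♖ · ♗ ♕ ♔ ♗ · ♖│1
  ─────────────────
  a b c d e f g h

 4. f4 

  a b c d e f g h
  ─────────────────
8│♜ ♞ ♝ ♛ ♚ · ♞ ♜│8
7│♟ ♟ ♟ ♟ · ♟ ♟ ♟│7
6│· · · · ♟ · · ·│6
5│· · · · ♝ · · ·│5
4│· · · · · ♙ · ·│4
3│· · ♘ · · · · ·│3
2│♙ ♙ ♙ ♙ ♙ · ♙ ♙│2
1│♖ · ♗ ♕ ♔ ♗ · ♖│1
  ─────────────────
  a b c d e f g h


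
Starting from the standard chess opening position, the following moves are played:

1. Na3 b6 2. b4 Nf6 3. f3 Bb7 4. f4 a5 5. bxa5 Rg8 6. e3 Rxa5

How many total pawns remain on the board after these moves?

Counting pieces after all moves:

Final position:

  a b c d e f g h
  ─────────────────
8│· ♞ · ♛ ♚ ♝ ♜ ·│8
7│· ♝ ♟ ♟ ♟ ♟ ♟ ♟│7
6│· ♟ · · · ♞ · ·│6
5│♜ · · · · · · ·│5
4│· · · · · ♙ · ·│4
3│♘ · · · ♙ · · ·│3
2│♙ · ♙ ♙ · · ♙ ♙│2
1│♖ · ♗ ♕ ♔ ♗ ♘ ♖│1
  ─────────────────
  a b c d e f g h


14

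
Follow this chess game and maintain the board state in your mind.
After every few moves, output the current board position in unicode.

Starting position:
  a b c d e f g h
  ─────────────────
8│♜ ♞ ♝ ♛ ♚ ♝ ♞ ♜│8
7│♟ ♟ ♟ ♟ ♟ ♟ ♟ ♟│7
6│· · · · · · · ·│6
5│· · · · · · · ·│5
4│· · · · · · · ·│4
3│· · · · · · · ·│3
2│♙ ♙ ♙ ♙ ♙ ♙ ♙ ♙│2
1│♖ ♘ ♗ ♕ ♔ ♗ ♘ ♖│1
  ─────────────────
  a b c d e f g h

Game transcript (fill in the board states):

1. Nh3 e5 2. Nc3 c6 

  a b c d e f g h
  ─────────────────
8│♜ ♞ ♝ ♛ ♚ ♝ ♞ ♜│8
7│♟ ♟ · ♟ · ♟ ♟ ♟│7
6│· · ♟ · · · · ·│6
5│· · · · ♟ · · ·│5
4│· · · · · · · ·│4
3│· · ♘ · · · · ♘│3
2│♙ ♙ ♙ ♙ ♙ ♙ ♙ ♙│2
1│♖ · ♗ ♕ ♔ ♗ · ♖│1
  ─────────────────
  a b c d e f g h

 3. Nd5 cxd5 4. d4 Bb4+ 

  a b c d e f g h
  ─────────────────
8│♜ ♞ ♝ ♛ ♚ · ♞ ♜│8
7│♟ ♟ · ♟ · ♟ ♟ ♟│7
6│· · · · · · · ·│6
5│· · · ♟ ♟ · · ·│5
4│· ♝ · ♙ · · · ·│4
3│· · · · · · · ♘│3
2│♙ ♙ ♙ · ♙ ♙ ♙ ♙│2
1│♖ · ♗ ♕ ♔ ♗ · ♖│1
  ─────────────────
  a b c d e f g h

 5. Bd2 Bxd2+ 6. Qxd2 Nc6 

  a b c d e f g h
  ─────────────────
8│♜ · ♝ ♛ ♚ · ♞ ♜│8
7│♟ ♟ · ♟ · ♟ ♟ ♟│7
6│· · ♞ · · · · ·│6
5│· · · ♟ ♟ · · ·│5
4│· · · ♙ · · · ·│4
3│· · · · · · · ♘│3
2│♙ ♙ ♙ ♕ ♙ ♙ ♙ ♙│2
1│♖ · · · ♔ ♗ · ♖│1
  ─────────────────
  a b c d e f g h

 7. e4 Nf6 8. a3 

  a b c d e f g h
  ─────────────────
8│♜ · ♝ ♛ ♚ · · ♜│8
7│♟ ♟ · ♟ · ♟ ♟ ♟│7
6│· · ♞ · · ♞ · ·│6
5│· · · ♟ ♟ · · ·│5
4│· · · ♙ ♙ · · ·│4
3│♙ · · · · · · ♘│3
2│· ♙ ♙ ♕ · ♙ ♙ ♙│2
1│♖ · · · ♔ ♗ · ♖│1
  ─────────────────
  a b c d e f g h


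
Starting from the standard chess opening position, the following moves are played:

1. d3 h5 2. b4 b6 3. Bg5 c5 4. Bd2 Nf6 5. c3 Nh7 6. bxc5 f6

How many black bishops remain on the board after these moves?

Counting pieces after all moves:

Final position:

  a b c d e f g h
  ─────────────────
8│♜ ♞ ♝ ♛ ♚ ♝ · ♜│8
7│♟ · · ♟ ♟ · ♟ ♞│7
6│· ♟ · · · ♟ · ·│6
5│· · ♙ · · · · ♟│5
4│· · · · · · · ·│4
3│· · ♙ ♙ · · · ·│3
2│♙ · · ♗ ♙ ♙ ♙ ♙│2
1│♖ ♘ · ♕ ♔ ♗ ♘ ♖│1
  ─────────────────
  a b c d e f g h


2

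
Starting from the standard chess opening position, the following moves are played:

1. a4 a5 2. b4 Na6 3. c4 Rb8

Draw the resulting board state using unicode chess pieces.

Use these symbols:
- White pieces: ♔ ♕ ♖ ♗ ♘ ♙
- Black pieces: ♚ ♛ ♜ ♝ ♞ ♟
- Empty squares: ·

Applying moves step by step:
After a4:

♜ ♞ ♝ ♛ ♚ ♝ ♞ ♜
♟ ♟ ♟ ♟ ♟ ♟ ♟ ♟
· · · · · · · ·
· · · · · · · ·
♙ · · · · · · ·
· · · · · · · ·
· ♙ ♙ ♙ ♙ ♙ ♙ ♙
♖ ♘ ♗ ♕ ♔ ♗ ♘ ♖


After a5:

♜ ♞ ♝ ♛ ♚ ♝ ♞ ♜
· ♟ ♟ ♟ ♟ ♟ ♟ ♟
· · · · · · · ·
♟ · · · · · · ·
♙ · · · · · · ·
· · · · · · · ·
· ♙ ♙ ♙ ♙ ♙ ♙ ♙
♖ ♘ ♗ ♕ ♔ ♗ ♘ ♖


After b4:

♜ ♞ ♝ ♛ ♚ ♝ ♞ ♜
· ♟ ♟ ♟ ♟ ♟ ♟ ♟
· · · · · · · ·
♟ · · · · · · ·
♙ ♙ · · · · · ·
· · · · · · · ·
· · ♙ ♙ ♙ ♙ ♙ ♙
♖ ♘ ♗ ♕ ♔ ♗ ♘ ♖


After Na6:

♜ · ♝ ♛ ♚ ♝ ♞ ♜
· ♟ ♟ ♟ ♟ ♟ ♟ ♟
♞ · · · · · · ·
♟ · · · · · · ·
♙ ♙ · · · · · ·
· · · · · · · ·
· · ♙ ♙ ♙ ♙ ♙ ♙
♖ ♘ ♗ ♕ ♔ ♗ ♘ ♖


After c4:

♜ · ♝ ♛ ♚ ♝ ♞ ♜
· ♟ ♟ ♟ ♟ ♟ ♟ ♟
♞ · · · · · · ·
♟ · · · · · · ·
♙ ♙ ♙ · · · · ·
· · · · · · · ·
· · · ♙ ♙ ♙ ♙ ♙
♖ ♘ ♗ ♕ ♔ ♗ ♘ ♖


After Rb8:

· ♜ ♝ ♛ ♚ ♝ ♞ ♜
· ♟ ♟ ♟ ♟ ♟ ♟ ♟
♞ · · · · · · ·
♟ · · · · · · ·
♙ ♙ ♙ · · · · ·
· · · · · · · ·
· · · ♙ ♙ ♙ ♙ ♙
♖ ♘ ♗ ♕ ♔ ♗ ♘ ♖



  a b c d e f g h
  ─────────────────
8│· ♜ ♝ ♛ ♚ ♝ ♞ ♜│8
7│· ♟ ♟ ♟ ♟ ♟ ♟ ♟│7
6│♞ · · · · · · ·│6
5│♟ · · · · · · ·│5
4│♙ ♙ ♙ · · · · ·│4
3│· · · · · · · ·│3
2│· · · ♙ ♙ ♙ ♙ ♙│2
1│♖ ♘ ♗ ♕ ♔ ♗ ♘ ♖│1
  ─────────────────
  a b c d e f g h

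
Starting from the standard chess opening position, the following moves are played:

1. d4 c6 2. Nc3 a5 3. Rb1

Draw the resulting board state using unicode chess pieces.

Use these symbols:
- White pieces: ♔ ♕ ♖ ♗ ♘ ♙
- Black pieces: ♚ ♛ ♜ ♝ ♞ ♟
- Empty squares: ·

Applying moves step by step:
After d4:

♜ ♞ ♝ ♛ ♚ ♝ ♞ ♜
♟ ♟ ♟ ♟ ♟ ♟ ♟ ♟
· · · · · · · ·
· · · · · · · ·
· · · ♙ · · · ·
· · · · · · · ·
♙ ♙ ♙ · ♙ ♙ ♙ ♙
♖ ♘ ♗ ♕ ♔ ♗ ♘ ♖


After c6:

♜ ♞ ♝ ♛ ♚ ♝ ♞ ♜
♟ ♟ · ♟ ♟ ♟ ♟ ♟
· · ♟ · · · · ·
· · · · · · · ·
· · · ♙ · · · ·
· · · · · · · ·
♙ ♙ ♙ · ♙ ♙ ♙ ♙
♖ ♘ ♗ ♕ ♔ ♗ ♘ ♖


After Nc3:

♜ ♞ ♝ ♛ ♚ ♝ ♞ ♜
♟ ♟ · ♟ ♟ ♟ ♟ ♟
· · ♟ · · · · ·
· · · · · · · ·
· · · ♙ · · · ·
· · ♘ · · · · ·
♙ ♙ ♙ · ♙ ♙ ♙ ♙
♖ · ♗ ♕ ♔ ♗ ♘ ♖


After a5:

♜ ♞ ♝ ♛ ♚ ♝ ♞ ♜
· ♟ · ♟ ♟ ♟ ♟ ♟
· · ♟ · · · · ·
♟ · · · · · · ·
· · · ♙ · · · ·
· · ♘ · · · · ·
♙ ♙ ♙ · ♙ ♙ ♙ ♙
♖ · ♗ ♕ ♔ ♗ ♘ ♖


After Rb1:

♜ ♞ ♝ ♛ ♚ ♝ ♞ ♜
· ♟ · ♟ ♟ ♟ ♟ ♟
· · ♟ · · · · ·
♟ · · · · · · ·
· · · ♙ · · · ·
· · ♘ · · · · ·
♙ ♙ ♙ · ♙ ♙ ♙ ♙
· ♖ ♗ ♕ ♔ ♗ ♘ ♖



  a b c d e f g h
  ─────────────────
8│♜ ♞ ♝ ♛ ♚ ♝ ♞ ♜│8
7│· ♟ · ♟ ♟ ♟ ♟ ♟│7
6│· · ♟ · · · · ·│6
5│♟ · · · · · · ·│5
4│· · · ♙ · · · ·│4
3│· · ♘ · · · · ·│3
2│♙ ♙ ♙ · ♙ ♙ ♙ ♙│2
1│· ♖ ♗ ♕ ♔ ♗ ♘ ♖│1
  ─────────────────
  a b c d e f g h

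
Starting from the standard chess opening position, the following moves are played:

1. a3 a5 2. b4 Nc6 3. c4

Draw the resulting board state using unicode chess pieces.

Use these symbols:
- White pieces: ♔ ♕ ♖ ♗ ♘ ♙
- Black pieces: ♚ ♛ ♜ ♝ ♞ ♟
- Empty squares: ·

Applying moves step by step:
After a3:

♜ ♞ ♝ ♛ ♚ ♝ ♞ ♜
♟ ♟ ♟ ♟ ♟ ♟ ♟ ♟
· · · · · · · ·
· · · · · · · ·
· · · · · · · ·
♙ · · · · · · ·
· ♙ ♙ ♙ ♙ ♙ ♙ ♙
♖ ♘ ♗ ♕ ♔ ♗ ♘ ♖


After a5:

♜ ♞ ♝ ♛ ♚ ♝ ♞ ♜
· ♟ ♟ ♟ ♟ ♟ ♟ ♟
· · · · · · · ·
♟ · · · · · · ·
· · · · · · · ·
♙ · · · · · · ·
· ♙ ♙ ♙ ♙ ♙ ♙ ♙
♖ ♘ ♗ ♕ ♔ ♗ ♘ ♖


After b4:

♜ ♞ ♝ ♛ ♚ ♝ ♞ ♜
· ♟ ♟ ♟ ♟ ♟ ♟ ♟
· · · · · · · ·
♟ · · · · · · ·
· ♙ · · · · · ·
♙ · · · · · · ·
· · ♙ ♙ ♙ ♙ ♙ ♙
♖ ♘ ♗ ♕ ♔ ♗ ♘ ♖


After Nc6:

♜ · ♝ ♛ ♚ ♝ ♞ ♜
· ♟ ♟ ♟ ♟ ♟ ♟ ♟
· · ♞ · · · · ·
♟ · · · · · · ·
· ♙ · · · · · ·
♙ · · · · · · ·
· · ♙ ♙ ♙ ♙ ♙ ♙
♖ ♘ ♗ ♕ ♔ ♗ ♘ ♖


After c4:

♜ · ♝ ♛ ♚ ♝ ♞ ♜
· ♟ ♟ ♟ ♟ ♟ ♟ ♟
· · ♞ · · · · ·
♟ · · · · · · ·
· ♙ ♙ · · · · ·
♙ · · · · · · ·
· · · ♙ ♙ ♙ ♙ ♙
♖ ♘ ♗ ♕ ♔ ♗ ♘ ♖



  a b c d e f g h
  ─────────────────
8│♜ · ♝ ♛ ♚ ♝ ♞ ♜│8
7│· ♟ ♟ ♟ ♟ ♟ ♟ ♟│7
6│· · ♞ · · · · ·│6
5│♟ · · · · · · ·│5
4│· ♙ ♙ · · · · ·│4
3│♙ · · · · · · ·│3
2│· · · ♙ ♙ ♙ ♙ ♙│2
1│♖ ♘ ♗ ♕ ♔ ♗ ♘ ♖│1
  ─────────────────
  a b c d e f g h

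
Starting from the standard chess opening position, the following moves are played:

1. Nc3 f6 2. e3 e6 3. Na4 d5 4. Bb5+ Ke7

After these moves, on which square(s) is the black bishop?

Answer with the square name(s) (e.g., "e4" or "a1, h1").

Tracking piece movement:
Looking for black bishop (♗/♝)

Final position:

  a b c d e f g h
  ─────────────────
8│♜ ♞ ♝ ♛ · ♝ ♞ ♜│8
7│♟ ♟ ♟ · ♚ · ♟ ♟│7
6│· · · · ♟ ♟ · ·│6
5│· ♗ · ♟ · · · ·│5
4│♘ · · · · · · ·│4
3│· · · · ♙ · · ·│3
2│♙ ♙ ♙ ♙ · ♙ ♙ ♙│2
1│♖ · ♗ ♕ ♔ · ♘ ♖│1
  ─────────────────
  a b c d e f g h


c8, f8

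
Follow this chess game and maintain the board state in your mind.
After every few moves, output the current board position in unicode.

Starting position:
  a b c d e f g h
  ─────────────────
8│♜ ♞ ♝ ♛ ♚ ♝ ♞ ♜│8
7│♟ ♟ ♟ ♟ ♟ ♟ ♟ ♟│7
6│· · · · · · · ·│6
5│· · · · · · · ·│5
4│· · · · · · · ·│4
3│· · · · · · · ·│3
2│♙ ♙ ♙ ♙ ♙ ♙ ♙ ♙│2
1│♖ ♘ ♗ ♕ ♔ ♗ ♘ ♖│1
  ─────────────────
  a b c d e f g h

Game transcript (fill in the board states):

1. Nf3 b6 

  a b c d e f g h
  ─────────────────
8│♜ ♞ ♝ ♛ ♚ ♝ ♞ ♜│8
7│♟ · ♟ ♟ ♟ ♟ ♟ ♟│7
6│· ♟ · · · · · ·│6
5│· · · · · · · ·│5
4│· · · · · · · ·│4
3│· · · · · ♘ · ·│3
2│♙ ♙ ♙ ♙ ♙ ♙ ♙ ♙│2
1│♖ ♘ ♗ ♕ ♔ ♗ · ♖│1
  ─────────────────
  a b c d e f g h

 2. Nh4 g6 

  a b c d e f g h
  ─────────────────
8│♜ ♞ ♝ ♛ ♚ ♝ ♞ ♜│8
7│♟ · ♟ ♟ ♟ ♟ · ♟│7
6│· ♟ · · · · ♟ ·│6
5│· · · · · · · ·│5
4│· · · · · · · ♘│4
3│· · · · · · · ·│3
2│♙ ♙ ♙ ♙ ♙ ♙ ♙ ♙│2
1│♖ ♘ ♗ ♕ ♔ ♗ · ♖│1
  ─────────────────
  a b c d e f g h

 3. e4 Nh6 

  a b c d e f g h
  ─────────────────
8│♜ ♞ ♝ ♛ ♚ ♝ · ♜│8
7│♟ · ♟ ♟ ♟ ♟ · ♟│7
6│· ♟ · · · · ♟ ♞│6
5│· · · · · · · ·│5
4│· · · · ♙ · · ♘│4
3│· · · · · · · ·│3
2│♙ ♙ ♙ ♙ · ♙ ♙ ♙│2
1│♖ ♘ ♗ ♕ ♔ ♗ · ♖│1
  ─────────────────
  a b c d e f g h



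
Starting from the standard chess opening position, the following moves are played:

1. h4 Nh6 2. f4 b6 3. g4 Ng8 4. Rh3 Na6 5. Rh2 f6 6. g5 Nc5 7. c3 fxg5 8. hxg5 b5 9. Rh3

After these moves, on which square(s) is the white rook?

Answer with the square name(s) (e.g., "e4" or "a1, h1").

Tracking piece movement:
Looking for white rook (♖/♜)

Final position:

  a b c d e f g h
  ─────────────────
8│♜ · ♝ ♛ ♚ ♝ ♞ ♜│8
7│♟ · ♟ ♟ ♟ · ♟ ♟│7
6│· · · · · · · ·│6
5│· ♟ ♞ · · · ♙ ·│5
4│· · · · · ♙ · ·│4
3│· · ♙ · · · · ♖│3
2│♙ ♙ · ♙ ♙ · · ·│2
1│♖ ♘ ♗ ♕ ♔ ♗ ♘ ·│1
  ─────────────────
  a b c d e f g h


a1, h3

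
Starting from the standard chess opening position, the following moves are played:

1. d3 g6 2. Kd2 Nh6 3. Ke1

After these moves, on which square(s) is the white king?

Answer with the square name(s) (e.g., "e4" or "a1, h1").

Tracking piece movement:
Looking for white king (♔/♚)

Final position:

  a b c d e f g h
  ─────────────────
8│♜ ♞ ♝ ♛ ♚ ♝ · ♜│8
7│♟ ♟ ♟ ♟ ♟ ♟ · ♟│7
6│· · · · · · ♟ ♞│6
5│· · · · · · · ·│5
4│· · · · · · · ·│4
3│· · · ♙ · · · ·│3
2│♙ ♙ ♙ · ♙ ♙ ♙ ♙│2
1│♖ ♘ ♗ ♕ ♔ ♗ ♘ ♖│1
  ─────────────────
  a b c d e f g h


e1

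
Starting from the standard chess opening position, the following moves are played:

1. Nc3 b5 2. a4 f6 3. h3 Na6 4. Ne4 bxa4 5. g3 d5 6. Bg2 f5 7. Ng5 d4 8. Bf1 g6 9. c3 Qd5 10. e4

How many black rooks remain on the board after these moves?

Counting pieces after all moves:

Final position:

  a b c d e f g h
  ─────────────────
8│♜ · ♝ · ♚ ♝ ♞ ♜│8
7│♟ · ♟ · ♟ · · ♟│7
6│♞ · · · · · ♟ ·│6
5│· · · ♛ · ♟ ♘ ·│5
4│♟ · · ♟ ♙ · · ·│4
3│· · ♙ · · · ♙ ♙│3
2│· ♙ · ♙ · ♙ · ·│2
1│♖ · ♗ ♕ ♔ ♗ ♘ ♖│1
  ─────────────────
  a b c d e f g h


2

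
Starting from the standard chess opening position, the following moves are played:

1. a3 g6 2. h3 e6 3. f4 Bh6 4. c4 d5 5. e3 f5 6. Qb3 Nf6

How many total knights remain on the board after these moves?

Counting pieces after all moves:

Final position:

  a b c d e f g h
  ─────────────────
8│♜ ♞ ♝ ♛ ♚ · · ♜│8
7│♟ ♟ ♟ · · · · ♟│7
6│· · · · ♟ ♞ ♟ ♝│6
5│· · · ♟ · ♟ · ·│5
4│· · ♙ · · ♙ · ·│4
3│♙ ♕ · · ♙ · · ♙│3
2│· ♙ · ♙ · · ♙ ·│2
1│♖ ♘ ♗ · ♔ ♗ ♘ ♖│1
  ─────────────────
  a b c d e f g h


4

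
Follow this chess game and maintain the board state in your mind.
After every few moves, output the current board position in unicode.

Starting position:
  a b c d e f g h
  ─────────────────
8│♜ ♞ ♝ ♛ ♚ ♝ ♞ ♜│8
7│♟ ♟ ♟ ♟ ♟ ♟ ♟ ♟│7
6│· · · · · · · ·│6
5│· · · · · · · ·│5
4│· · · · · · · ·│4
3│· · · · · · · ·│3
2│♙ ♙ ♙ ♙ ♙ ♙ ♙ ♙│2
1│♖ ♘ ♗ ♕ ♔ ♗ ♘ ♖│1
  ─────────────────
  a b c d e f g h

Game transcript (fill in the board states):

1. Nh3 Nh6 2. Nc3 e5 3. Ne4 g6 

  a b c d e f g h
  ─────────────────
8│♜ ♞ ♝ ♛ ♚ ♝ · ♜│8
7│♟ ♟ ♟ ♟ · ♟ · ♟│7
6│· · · · · · ♟ ♞│6
5│· · · · ♟ · · ·│5
4│· · · · ♘ · · ·│4
3│· · · · · · · ♘│3
2│♙ ♙ ♙ ♙ ♙ ♙ ♙ ♙│2
1│♖ · ♗ ♕ ♔ ♗ · ♖│1
  ─────────────────
  a b c d e f g h

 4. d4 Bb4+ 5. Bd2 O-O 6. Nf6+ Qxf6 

  a b c d e f g h
  ─────────────────
8│♜ ♞ ♝ · · ♜ ♚ ·│8
7│♟ ♟ ♟ ♟ · ♟ · ♟│7
6│· · · · · ♛ ♟ ♞│6
5│· · · · ♟ · · ·│5
4│· ♝ · ♙ · · · ·│4
3│· · · · · · · ♘│3
2│♙ ♙ ♙ ♗ ♙ ♙ ♙ ♙│2
1│♖ · · ♕ ♔ ♗ · ♖│1
  ─────────────────
  a b c d e f g h

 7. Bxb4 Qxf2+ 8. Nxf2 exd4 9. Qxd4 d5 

  a b c d e f g h
  ─────────────────
8│♜ ♞ ♝ · · ♜ ♚ ·│8
7│♟ ♟ ♟ · · ♟ · ♟│7
6│· · · · · · ♟ ♞│6
5│· · · ♟ · · · ·│5
4│· ♗ · ♕ · · · ·│4
3│· · · · · · · ·│3
2│♙ ♙ ♙ · ♙ ♘ ♙ ♙│2
1│♖ · · · ♔ ♗ · ♖│1
  ─────────────────
  a b c d e f g h

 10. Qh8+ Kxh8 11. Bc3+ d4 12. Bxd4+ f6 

  a b c d e f g h
  ─────────────────
8│♜ ♞ ♝ · · ♜ · ♚│8
7│♟ ♟ ♟ · · · · ♟│7
6│· · · · · ♟ ♟ ♞│6
5│· · · · · · · ·│5
4│· · · ♗ · · · ·│4
3│· · · · · · · ·│3
2│♙ ♙ ♙ · ♙ ♘ ♙ ♙│2
1│♖ · · · ♔ ♗ · ♖│1
  ─────────────────
  a b c d e f g h

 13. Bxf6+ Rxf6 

  a b c d e f g h
  ─────────────────
8│♜ ♞ ♝ · · · · ♚│8
7│♟ ♟ ♟ · · · · ♟│7
6│· · · · · ♜ ♟ ♞│6
5│· · · · · · · ·│5
4│· · · · · · · ·│4
3│· · · · · · · ·│3
2│♙ ♙ ♙ · ♙ ♘ ♙ ♙│2
1│♖ · · · ♔ ♗ · ♖│1
  ─────────────────
  a b c d e f g h


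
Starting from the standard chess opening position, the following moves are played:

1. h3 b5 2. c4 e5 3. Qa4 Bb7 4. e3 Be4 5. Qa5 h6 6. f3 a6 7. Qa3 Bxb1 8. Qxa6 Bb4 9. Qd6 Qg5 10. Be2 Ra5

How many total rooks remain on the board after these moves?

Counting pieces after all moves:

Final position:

  a b c d e f g h
  ─────────────────
8│· ♞ · · ♚ · ♞ ♜│8
7│· · ♟ ♟ · ♟ ♟ ·│7
6│· · · ♕ · · · ♟│6
5│♜ ♟ · · ♟ · ♛ ·│5
4│· ♝ ♙ · · · · ·│4
3│· · · · ♙ ♙ · ♙│3
2│♙ ♙ · ♙ ♗ · ♙ ·│2
1│♖ ♝ ♗ · ♔ · ♘ ♖│1
  ─────────────────
  a b c d e f g h


4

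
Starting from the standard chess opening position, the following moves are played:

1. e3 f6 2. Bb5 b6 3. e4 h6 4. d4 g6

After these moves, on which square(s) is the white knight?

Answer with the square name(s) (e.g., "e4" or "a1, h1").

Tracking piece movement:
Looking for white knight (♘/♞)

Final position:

  a b c d e f g h
  ─────────────────
8│♜ ♞ ♝ ♛ ♚ ♝ ♞ ♜│8
7│♟ · ♟ ♟ ♟ · · ·│7
6│· ♟ · · · ♟ ♟ ♟│6
5│· ♗ · · · · · ·│5
4│· · · ♙ ♙ · · ·│4
3│· · · · · · · ·│3
2│♙ ♙ ♙ · · ♙ ♙ ♙│2
1│♖ ♘ ♗ ♕ ♔ · ♘ ♖│1
  ─────────────────
  a b c d e f g h


b1, g1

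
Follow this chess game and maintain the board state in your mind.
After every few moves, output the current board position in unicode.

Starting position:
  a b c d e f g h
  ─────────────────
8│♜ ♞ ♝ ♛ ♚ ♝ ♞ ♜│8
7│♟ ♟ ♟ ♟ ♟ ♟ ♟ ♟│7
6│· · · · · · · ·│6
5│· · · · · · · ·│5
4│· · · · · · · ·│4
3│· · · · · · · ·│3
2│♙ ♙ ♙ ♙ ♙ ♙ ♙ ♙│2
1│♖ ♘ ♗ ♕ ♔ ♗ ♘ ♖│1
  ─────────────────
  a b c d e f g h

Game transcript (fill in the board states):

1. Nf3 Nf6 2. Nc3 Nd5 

  a b c d e f g h
  ─────────────────
8│♜ ♞ ♝ ♛ ♚ ♝ · ♜│8
7│♟ ♟ ♟ ♟ ♟ ♟ ♟ ♟│7
6│· · · · · · · ·│6
5│· · · ♞ · · · ·│5
4│· · · · · · · ·│4
3│· · ♘ · · ♘ · ·│3
2│♙ ♙ ♙ ♙ ♙ ♙ ♙ ♙│2
1│♖ · ♗ ♕ ♔ ♗ · ♖│1
  ─────────────────
  a b c d e f g h

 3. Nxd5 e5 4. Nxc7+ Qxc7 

  a b c d e f g h
  ─────────────────
8│♜ ♞ ♝ · ♚ ♝ · ♜│8
7│♟ ♟ ♛ ♟ · ♟ ♟ ♟│7
6│· · · · · · · ·│6
5│· · · · ♟ · · ·│5
4│· · · · · · · ·│4
3│· · · · · ♘ · ·│3
2│♙ ♙ ♙ ♙ ♙ ♙ ♙ ♙│2
1│♖ · ♗ ♕ ♔ ♗ · ♖│1
  ─────────────────
  a b c d e f g h

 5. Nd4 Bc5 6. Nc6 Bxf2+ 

  a b c d e f g h
  ─────────────────
8│♜ ♞ ♝ · ♚ · · ♜│8
7│♟ ♟ ♛ ♟ · ♟ ♟ ♟│7
6│· · ♘ · · · · ·│6
5│· · · · ♟ · · ·│5
4│· · · · · · · ·│4
3│· · · · · · · ·│3
2│♙ ♙ ♙ ♙ ♙ ♝ ♙ ♙│2
1│♖ · ♗ ♕ ♔ ♗ · ♖│1
  ─────────────────
  a b c d e f g h

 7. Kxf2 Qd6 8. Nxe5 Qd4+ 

  a b c d e f g h
  ─────────────────
8│♜ ♞ ♝ · ♚ · · ♜│8
7│♟ ♟ · ♟ · ♟ ♟ ♟│7
6│· · · · · · · ·│6
5│· · · · ♘ · · ·│5
4│· · · ♛ · · · ·│4
3│· · · · · · · ·│3
2│♙ ♙ ♙ ♙ ♙ ♔ ♙ ♙│2
1│♖ · ♗ ♕ · ♗ · ♖│1
  ─────────────────
  a b c d e f g h

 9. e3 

  a b c d e f g h
  ─────────────────
8│♜ ♞ ♝ · ♚ · · ♜│8
7│♟ ♟ · ♟ · ♟ ♟ ♟│7
6│· · · · · · · ·│6
5│· · · · ♘ · · ·│5
4│· · · ♛ · · · ·│4
3│· · · · ♙ · · ·│3
2│♙ ♙ ♙ ♙ · ♔ ♙ ♙│2
1│♖ · ♗ ♕ · ♗ · ♖│1
  ─────────────────
  a b c d e f g h


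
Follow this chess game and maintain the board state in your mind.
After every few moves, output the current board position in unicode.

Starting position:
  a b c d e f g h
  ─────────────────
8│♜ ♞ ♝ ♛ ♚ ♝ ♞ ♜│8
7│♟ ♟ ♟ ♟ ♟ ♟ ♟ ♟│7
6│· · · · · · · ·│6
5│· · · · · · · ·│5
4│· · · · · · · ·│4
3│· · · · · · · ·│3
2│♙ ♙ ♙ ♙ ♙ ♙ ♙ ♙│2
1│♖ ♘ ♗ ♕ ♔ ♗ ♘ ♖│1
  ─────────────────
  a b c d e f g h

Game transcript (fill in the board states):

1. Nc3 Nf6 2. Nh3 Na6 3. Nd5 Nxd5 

  a b c d e f g h
  ─────────────────
8│♜ · ♝ ♛ ♚ ♝ · ♜│8
7│♟ ♟ ♟ ♟ ♟ ♟ ♟ ♟│7
6│♞ · · · · · · ·│6
5│· · · ♞ · · · ·│5
4│· · · · · · · ·│4
3│· · · · · · · ♘│3
2│♙ ♙ ♙ ♙ ♙ ♙ ♙ ♙│2
1│♖ · ♗ ♕ ♔ ♗ · ♖│1
  ─────────────────
  a b c d e f g h

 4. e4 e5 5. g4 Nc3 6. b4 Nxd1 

  a b c d e f g h
  ─────────────────
8│♜ · ♝ ♛ ♚ ♝ · ♜│8
7│♟ ♟ ♟ ♟ · ♟ ♟ ♟│7
6│♞ · · · · · · ·│6
5│· · · · ♟ · · ·│5
4│· ♙ · · ♙ · ♙ ·│4
3│· · · · · · · ♘│3
2│♙ · ♙ ♙ · ♙ · ♙│2
1│♖ · ♗ ♞ ♔ ♗ · ♖│1
  ─────────────────
  a b c d e f g h

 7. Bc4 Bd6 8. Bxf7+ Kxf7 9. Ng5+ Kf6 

  a b c d e f g h
  ─────────────────
8│♜ · ♝ ♛ · · · ♜│8
7│♟ ♟ ♟ ♟ · · ♟ ♟│7
6│♞ · · ♝ · ♚ · ·│6
5│· · · · ♟ · ♘ ·│5
4│· ♙ · · ♙ · ♙ ·│4
3│· · · · · · · ·│3
2│♙ · ♙ ♙ · ♙ · ♙│2
1│♖ · ♗ ♞ ♔ · · ♖│1
  ─────────────────
  a b c d e f g h

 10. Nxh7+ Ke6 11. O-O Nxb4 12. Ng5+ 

  a b c d e f g h
  ─────────────────
8│♜ · ♝ ♛ · · · ♜│8
7│♟ ♟ ♟ ♟ · · ♟ ·│7
6│· · · ♝ ♚ · · ·│6
5│· · · · ♟ · ♘ ·│5
4│· ♞ · · ♙ · ♙ ·│4
3│· · · · · · · ·│3
2│♙ · ♙ ♙ · ♙ · ♙│2
1│♖ · ♗ ♞ · ♖ ♔ ·│1
  ─────────────────
  a b c d e f g h
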